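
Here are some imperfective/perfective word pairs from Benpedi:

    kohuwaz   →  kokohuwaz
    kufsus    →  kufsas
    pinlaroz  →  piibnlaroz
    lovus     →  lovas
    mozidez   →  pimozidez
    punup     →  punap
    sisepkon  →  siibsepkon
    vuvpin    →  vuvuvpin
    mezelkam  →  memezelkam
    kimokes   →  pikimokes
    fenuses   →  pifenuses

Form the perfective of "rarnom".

pinlaroz and mozidez both end in -z yet inflect differently (piibnlaroz, pimozidez), so the final letter is not what conditions the rule; the last vowel is.
"rarnom" has last vowel 'o'. The stems whose last vowel is 'o' (sisepkon → siibsepkon, pinlaroz → piibnlaroz) insert -ib- after the first vowel.
So rarnom → raibrnom.

raibrnom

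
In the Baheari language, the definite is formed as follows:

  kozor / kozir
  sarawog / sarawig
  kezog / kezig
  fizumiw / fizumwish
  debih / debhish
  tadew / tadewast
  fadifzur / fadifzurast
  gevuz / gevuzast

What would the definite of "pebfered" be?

fizumiw and tadew both end in -w yet inflect differently (fizumwish, tadewast), so the final letter is not what conditions the rule; the last vowel is.
"pebfered" has last vowel 'e'. The one such stem in the data (tadew → tadewast) adds -ast, so the same rule applies.
So pebfered → pebferedast.

pebferedast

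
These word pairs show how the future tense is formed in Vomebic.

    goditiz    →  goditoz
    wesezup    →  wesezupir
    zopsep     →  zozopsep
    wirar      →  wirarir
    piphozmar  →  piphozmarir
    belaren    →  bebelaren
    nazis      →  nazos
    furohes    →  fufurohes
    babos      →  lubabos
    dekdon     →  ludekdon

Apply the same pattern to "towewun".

babos and nazis both end in -s yet inflect differently (lubabos, nazos), so the final letter is not what conditions the rule; the last vowel is.
"towewun" has last vowel 'u'. The one such stem in the data (wesezup → wesezupir) adds -ir, so the same rule applies.
The other patterns: stems whose last vowel is 'o' add the prefix lu-; stems whose last vowel is 'i' change the last vowel to 'o'; stems whose last vowel is 'e' repeat the first consonant+vowel as a prefix.
So towewun → towewunir.

towewunir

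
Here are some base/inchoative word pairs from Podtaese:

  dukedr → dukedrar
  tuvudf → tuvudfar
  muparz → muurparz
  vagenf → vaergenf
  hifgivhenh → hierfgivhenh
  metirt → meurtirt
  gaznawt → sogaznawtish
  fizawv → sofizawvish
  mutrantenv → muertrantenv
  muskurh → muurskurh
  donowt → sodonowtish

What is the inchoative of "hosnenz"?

hoersnenz

"hosnenz" has second-to-last letter 'n'. The stems whose second-to-last letter is 'n' (mutrantenv → muertrantenv, vagenf → vaergenf, hifgivhenh → hierfgivhenh) insert -er- after the first vowel.
The other patterns: stems whose second-to-last letter is 'r' insert -ur- after the first vowel; stems whose second-to-last letter is 'd' add -ar; stems whose second-to-last letter is 'w' add so- … -ish around the stem.
So hosnenz → hoersnenz.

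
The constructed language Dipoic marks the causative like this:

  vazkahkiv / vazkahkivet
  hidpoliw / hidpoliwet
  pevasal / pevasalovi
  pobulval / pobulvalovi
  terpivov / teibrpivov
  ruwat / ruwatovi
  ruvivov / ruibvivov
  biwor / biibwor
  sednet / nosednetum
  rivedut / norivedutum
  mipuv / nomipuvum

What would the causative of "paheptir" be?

paheptiret

vazkahkiv and terpivov both end in -v yet inflect differently (vazkahkivet, teibrpivov), so the final letter is not what conditions the rule; the last vowel is.
"paheptir" has last vowel 'i'. The stems whose last vowel is 'i' (vazkahkiv → vazkahkivet, hidpoliw → hidpoliwet) add -et.
So paheptir → paheptiret.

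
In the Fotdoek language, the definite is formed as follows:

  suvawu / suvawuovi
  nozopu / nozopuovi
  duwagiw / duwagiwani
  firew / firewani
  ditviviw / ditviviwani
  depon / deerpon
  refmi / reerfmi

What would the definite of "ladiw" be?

ladiwani

duwagiw and refmi both have last vowel 'i' yet inflect differently (duwagiwani, reerfmi), so the last vowel is not what conditions the rule; the final letter is.
"ladiw" ends in -w. The stems ending in -w (duwagiw → duwagiwani, firew → firewani, ditviviw → ditviviwani) add -ani.
So ladiw → ladiwani.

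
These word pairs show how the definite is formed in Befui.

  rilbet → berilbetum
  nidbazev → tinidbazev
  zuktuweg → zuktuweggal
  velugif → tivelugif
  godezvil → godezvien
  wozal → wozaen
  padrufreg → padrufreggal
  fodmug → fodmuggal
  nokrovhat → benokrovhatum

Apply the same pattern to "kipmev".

"kipmev" ends in -v. The one such stem in the data (nidbazev → tinidbazev) adds the prefix ti-, so the same rule applies.
The other patterns: stems ending in -t add be- … -um around the stem; stems ending in -g double the final consonant and add -al; stems ending in -l drop the final letter and add -en.
So kipmev → tikipmev.

tikipmev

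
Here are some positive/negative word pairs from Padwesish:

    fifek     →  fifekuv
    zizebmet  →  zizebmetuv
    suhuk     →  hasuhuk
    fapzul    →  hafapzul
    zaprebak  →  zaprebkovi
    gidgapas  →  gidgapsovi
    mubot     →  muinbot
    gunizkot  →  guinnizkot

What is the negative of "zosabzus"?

hazosabzus

fifek and suhuk both end in -k yet inflect differently (fifekuv, hasuhuk), so the final letter is not what conditions the rule; the last vowel is.
"zosabzus" has last vowel 'u'. The stems whose last vowel is 'u' (suhuk → hasuhuk, fapzul → hafapzul) add the prefix ha-.
The other patterns: stems whose last vowel is 'e' add -uv; stems whose last vowel is 'a' delete the last vowel and add -ovi; stems whose last vowel is 'o' insert -in- after the first vowel.
So zosabzus → hazosabzus.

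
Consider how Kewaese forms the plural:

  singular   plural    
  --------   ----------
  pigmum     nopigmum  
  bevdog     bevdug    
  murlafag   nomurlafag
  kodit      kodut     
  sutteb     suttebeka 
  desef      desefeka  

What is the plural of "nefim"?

bevdog and murlafag both end in -g yet inflect differently (bevdug, nomurlafag), so the final letter is not what conditions the rule; the last vowel is.
"nefim" has last vowel 'i'. The one such stem in the data (kodit → kodut) changes the last vowel to 'u' (as does bevdog), so the same rule applies.
So nefim → nefum.

nefum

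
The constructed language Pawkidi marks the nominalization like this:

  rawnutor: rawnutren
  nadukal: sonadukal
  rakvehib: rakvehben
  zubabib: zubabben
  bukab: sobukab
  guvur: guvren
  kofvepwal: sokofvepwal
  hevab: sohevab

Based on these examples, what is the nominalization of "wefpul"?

hevab and rakvehib both end in -b yet inflect differently (sohevab, rakvehben), so the final letter is not what conditions the rule; the last vowel is.
"wefpul" has last vowel 'u'. The one such stem in the data (guvur → guvren) deletes the last vowel and adds -en (as do rawnutor, rakvehib), so the same rule applies.
The other pattern: stems whose last vowel is 'a' add the prefix so-.
So wefpul → wefplen.

wefplen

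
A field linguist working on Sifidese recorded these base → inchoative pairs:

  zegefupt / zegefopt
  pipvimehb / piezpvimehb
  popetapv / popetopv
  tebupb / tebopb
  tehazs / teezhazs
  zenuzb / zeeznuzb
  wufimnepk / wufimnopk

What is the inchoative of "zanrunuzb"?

zaeznrunuzb

tebupb and pipvimehb both end in -b yet inflect differently (tebopb, piezpvimehb), so the final letter is not what conditions the rule; the second-to-last letter is.
"zanrunuzb" has second-to-last letter 'z'. The stems whose second-to-last letter is 'z' (tehazs → teezhazs, zenuzb → zeeznuzb) insert -ez- after the first vowel.
The other pattern: stems whose second-to-last letter is 'p' change the last vowel to 'o'.
So zanrunuzb → zaeznrunuzb.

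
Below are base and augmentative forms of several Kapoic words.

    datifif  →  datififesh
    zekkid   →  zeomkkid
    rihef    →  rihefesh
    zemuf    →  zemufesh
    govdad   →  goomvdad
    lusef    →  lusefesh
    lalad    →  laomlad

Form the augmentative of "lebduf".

"lebduf" ends in -f. The stems ending in -f (lusef → lusefesh, zemuf → zemufesh, rihef → rihefesh) add -esh.
The other pattern: stems ending in -d insert -om- after the first vowel.
So lebduf → lebdufesh.

lebdufesh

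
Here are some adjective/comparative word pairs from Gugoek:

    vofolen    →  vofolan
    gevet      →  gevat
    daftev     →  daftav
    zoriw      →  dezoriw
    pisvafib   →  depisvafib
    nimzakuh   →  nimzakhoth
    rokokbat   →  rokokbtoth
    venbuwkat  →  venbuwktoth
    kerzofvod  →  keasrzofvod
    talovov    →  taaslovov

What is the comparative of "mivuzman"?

gevet and rokokbat both end in -t yet inflect differently (gevat, rokokbtoth), so the final letter is not what conditions the rule; the last vowel is.
"mivuzman" has last vowel 'a'. The stems whose last vowel is 'a' (rokokbat → rokokbtoth, venbuwkat → venbuwktoth) delete the last vowel and add -oth.
The other patterns: stems whose last vowel is 'e' change the last vowel to 'a'; stems whose last vowel is 'i' add the prefix de-; stems whose last vowel is 'o' insert -as- after the first vowel.
So mivuzman → mivuzmnoth.

mivuzmnoth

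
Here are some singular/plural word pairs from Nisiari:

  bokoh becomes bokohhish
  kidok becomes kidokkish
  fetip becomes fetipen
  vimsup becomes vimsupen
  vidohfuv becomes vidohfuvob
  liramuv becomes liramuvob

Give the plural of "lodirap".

lodirapen

vimsup and vidohfuv both have last vowel 'u' yet inflect differently (vimsupen, vidohfuvob), so the last vowel is not what conditions the rule; the final letter is.
"lodirap" ends in -p. The stems ending in -p (fetip → fetipen, vimsup → vimsupen) add -en.
The other patterns: stems ending in -h or -k double the final consonant and add -ish; stems ending in -v add -ob.
So lodirap → lodirapen.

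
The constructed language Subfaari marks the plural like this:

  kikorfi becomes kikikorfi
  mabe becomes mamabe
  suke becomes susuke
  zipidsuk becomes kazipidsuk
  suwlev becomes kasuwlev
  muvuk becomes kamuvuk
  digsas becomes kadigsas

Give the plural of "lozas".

mabe and suwlev both have last vowel 'e' yet inflect differently (mamabe, kasuwlev), so the last vowel is not what conditions the rule; whether the stem ends in a vowel or a consonant is.
"lozas" ends in a consonant. The stems ending in a consonant (zipidsuk → kazipidsuk, suwlev → kasuwlev, muvuk → kamuvuk) add the prefix ka-.
So lozas → kalozas.

kalozas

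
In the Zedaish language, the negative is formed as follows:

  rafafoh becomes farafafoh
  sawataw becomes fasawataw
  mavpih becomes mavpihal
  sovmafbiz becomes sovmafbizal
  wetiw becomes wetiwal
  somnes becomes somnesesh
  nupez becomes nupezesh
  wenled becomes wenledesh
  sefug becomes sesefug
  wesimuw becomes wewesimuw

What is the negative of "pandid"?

rafafoh and mavpih both end in -h yet inflect differently (farafafoh, mavpihal), so the final letter is not what conditions the rule; the last vowel is.
"pandid" has last vowel 'i'. The stems whose last vowel is 'i' (mavpih → mavpihal, sovmafbiz → sovmafbizal, wetiw → wetiwal) add -al.
The other patterns: stems whose last vowel is 'a' or 'o' add the prefix fa-; stems whose last vowel is 'e' add -esh; stems whose last vowel is 'u' repeat the first consonant+vowel as a prefix.
So pandid → pandidal.

pandidal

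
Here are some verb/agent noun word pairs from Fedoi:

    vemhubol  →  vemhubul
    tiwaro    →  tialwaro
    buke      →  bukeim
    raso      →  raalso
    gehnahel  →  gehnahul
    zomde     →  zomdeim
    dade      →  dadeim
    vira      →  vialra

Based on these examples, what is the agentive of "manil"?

dade and gehnahel both have last vowel 'e' yet inflect differently (dadeim, gehnahul), so the last vowel is not what conditions the rule; the final letter is.
"manil" ends in -l. The stems ending in -l (vemhubol → vemhubul, gehnahel → gehnahul) change the last vowel to 'u'.
The other patterns: stems ending in -e add -im; stems ending in -a or -o insert -al- after the first vowel.
So manil → manul.

manul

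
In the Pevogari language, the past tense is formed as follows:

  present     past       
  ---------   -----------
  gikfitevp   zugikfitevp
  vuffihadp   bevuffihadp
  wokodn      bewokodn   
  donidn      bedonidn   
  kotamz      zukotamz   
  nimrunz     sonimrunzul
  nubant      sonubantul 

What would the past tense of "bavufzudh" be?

vuffihadp and gikfitevp both end in -p yet inflect differently (bevuffihadp, zugikfitevp), so the final letter is not what conditions the rule; the second-to-last letter is.
"bavufzudh" has second-to-last letter 'd'. The stems whose second-to-last letter is 'd' (wokodn → bewokodn, vuffihadp → bevuffihadp, donidn → bedonidn) add the prefix be-.
The other patterns: stems whose second-to-last letter is 'n' add so- … -ul around the stem; stems whose second-to-last letter is 'm' or 'v' add the prefix zu-.
So bavufzudh → bebavufzudh.

bebavufzudh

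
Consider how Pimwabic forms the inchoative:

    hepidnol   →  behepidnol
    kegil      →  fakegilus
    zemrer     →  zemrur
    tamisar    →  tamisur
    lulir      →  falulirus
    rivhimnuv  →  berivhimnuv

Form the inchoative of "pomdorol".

bepomdorol

lulir and zemrer both end in -r yet inflect differently (falulirus, zemrur), so the final letter is not what conditions the rule; the last vowel is.
"pomdorol" has last vowel 'o'. The one such stem in the data (hepidnol → behepidnol) adds the prefix be-, so the same rule applies.
So pomdorol → bepomdorol.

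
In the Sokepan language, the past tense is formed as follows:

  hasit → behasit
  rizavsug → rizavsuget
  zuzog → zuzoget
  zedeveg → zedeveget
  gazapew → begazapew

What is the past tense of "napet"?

benapet

"napet" ends in -t. The one such stem in the data (hasit → behasit) adds the prefix be-, so the same rule applies.
The other pattern: stems ending in -g add -et.
So napet → benapet.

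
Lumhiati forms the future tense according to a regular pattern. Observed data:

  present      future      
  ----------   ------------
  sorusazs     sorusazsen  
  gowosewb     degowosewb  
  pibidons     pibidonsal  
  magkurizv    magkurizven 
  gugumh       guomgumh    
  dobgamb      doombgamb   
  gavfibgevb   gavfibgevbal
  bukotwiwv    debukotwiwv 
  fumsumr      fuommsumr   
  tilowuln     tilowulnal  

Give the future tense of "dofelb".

dofelbal

gowosewb and dobgamb both end in -b yet inflect differently (degowosewb, doombgamb), so the final letter is not what conditions the rule; the second-to-last letter is.
"dofelb" has second-to-last letter 'l'. The one such stem in the data (tilowuln → tilowulnal) adds -al, so the same rule applies.
The other patterns: stems whose second-to-last letter is 'w' add the prefix de-; stems whose second-to-last letter is 'm' insert -om- after the first vowel; stems whose second-to-last letter is 'z' add -en.
So dofelb → dofelbal.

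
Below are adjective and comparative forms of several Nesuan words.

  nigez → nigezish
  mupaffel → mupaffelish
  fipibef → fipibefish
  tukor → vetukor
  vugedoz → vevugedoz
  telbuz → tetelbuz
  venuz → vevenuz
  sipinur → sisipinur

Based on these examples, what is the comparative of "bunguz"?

bubunguz

nigez and vugedoz both end in -z yet inflect differently (nigezish, vevugedoz), so the final letter is not what conditions the rule; the last vowel is.
"bunguz" has last vowel 'u'. The stems whose last vowel is 'u' (telbuz → tetelbuz, venuz → vevenuz, sipinur → sisipinur) repeat the first consonant+vowel as a prefix.
So bunguz → bubunguz.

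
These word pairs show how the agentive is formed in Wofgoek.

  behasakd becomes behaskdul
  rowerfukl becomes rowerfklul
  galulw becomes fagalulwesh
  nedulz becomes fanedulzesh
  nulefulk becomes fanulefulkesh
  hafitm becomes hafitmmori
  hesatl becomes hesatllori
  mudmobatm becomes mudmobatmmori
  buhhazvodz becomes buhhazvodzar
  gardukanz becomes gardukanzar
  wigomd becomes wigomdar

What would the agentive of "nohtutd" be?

nohtutddori

rowerfukl and hesatl both end in -l yet inflect differently (rowerfklul, hesatllori), so the final letter is not what conditions the rule; the second-to-last letter is.
"nohtutd" has second-to-last letter 't'. The stems whose second-to-last letter is 't' (hafitm → hafitmmori, hesatl → hesatllori, mudmobatm → mudmobatmmori) double the final consonant and add -ori.
The other patterns: stems whose second-to-last letter is 'k' delete the last vowel and add -ul; stems whose second-to-last letter is 'l' add fa- … -esh around the stem; stems whose second-to-last letter is 'd', 'm' or 'n' add -ar.
So nohtutd → nohtutddori.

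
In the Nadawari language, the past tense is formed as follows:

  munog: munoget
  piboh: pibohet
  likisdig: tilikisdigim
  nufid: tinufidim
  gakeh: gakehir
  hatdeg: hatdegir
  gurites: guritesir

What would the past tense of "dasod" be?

dasodet

munog and likisdig both end in -g yet inflect differently (munoget, tilikisdigim), so the final letter is not what conditions the rule; the last vowel is.
"dasod" has last vowel 'o'. The stems whose last vowel is 'o' (munog → munoget, piboh → pibohet) add -et.
So dasod → dasodet.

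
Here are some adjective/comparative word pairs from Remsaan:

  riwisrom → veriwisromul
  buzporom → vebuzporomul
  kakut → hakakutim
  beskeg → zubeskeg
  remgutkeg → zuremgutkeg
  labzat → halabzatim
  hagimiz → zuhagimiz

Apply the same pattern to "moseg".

zumoseg

riwisrom and remgutkeg both begin with r- yet inflect differently (veriwisromul, zuremgutkeg), so the first letter is not what conditions the rule; the final letter is.
"moseg" ends in -g. The stems ending in -g (remgutkeg → zuremgutkeg, beskeg → zubeskeg) add the prefix zu-.
So moseg → zumoseg.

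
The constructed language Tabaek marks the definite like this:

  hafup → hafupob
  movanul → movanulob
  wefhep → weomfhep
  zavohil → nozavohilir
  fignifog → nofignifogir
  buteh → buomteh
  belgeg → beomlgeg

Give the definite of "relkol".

norelkolir

hafup and wefhep both end in -p yet inflect differently (hafupob, weomfhep), so the final letter is not what conditions the rule; the last vowel is.
"relkol" has last vowel 'o'. The one such stem in the data (fignifog → nofignifogir) adds no- … -ir around the stem, so the same rule applies.
So relkol → norelkolir.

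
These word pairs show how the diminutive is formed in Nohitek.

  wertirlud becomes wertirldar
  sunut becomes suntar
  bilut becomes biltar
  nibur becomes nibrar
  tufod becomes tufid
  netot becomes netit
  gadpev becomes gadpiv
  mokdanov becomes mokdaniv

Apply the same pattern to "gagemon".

gagemin

"gagemon" has last vowel 'o'. The stems whose last vowel is 'o' (tufod → tufid, netot → netit, mokdanov → mokdaniv) change the last vowel to 'i'.
The other pattern: stems whose last vowel is 'u' delete the last vowel and add -ar.
So gagemon → gagemin.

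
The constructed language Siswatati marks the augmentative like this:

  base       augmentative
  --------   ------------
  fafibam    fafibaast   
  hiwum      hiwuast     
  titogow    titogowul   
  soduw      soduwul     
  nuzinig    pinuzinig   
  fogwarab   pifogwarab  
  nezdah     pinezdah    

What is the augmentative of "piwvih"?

pipiwvih

hiwum and soduw both have last vowel 'u' yet inflect differently (hiwuast, soduwul), so the last vowel is not what conditions the rule; the final letter is.
"piwvih" ends in -h. The one such stem in the data (nezdah → pinezdah) adds the prefix pi-, so the same rule applies.
So piwvih → pipiwvih.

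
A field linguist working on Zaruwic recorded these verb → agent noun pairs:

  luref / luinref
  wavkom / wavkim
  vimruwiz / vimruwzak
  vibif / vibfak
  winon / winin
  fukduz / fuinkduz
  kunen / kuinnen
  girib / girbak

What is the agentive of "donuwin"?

winon and kunen both end in -n yet inflect differently (winin, kuinnen), so the final letter is not what conditions the rule; the last vowel is.
"donuwin" has last vowel 'i'. The stems whose last vowel is 'i' (girib → girbak, vimruwiz → vimruwzak, vibif → vibfak) delete the last vowel and add -ak.
So donuwin → donuwnak.

donuwnak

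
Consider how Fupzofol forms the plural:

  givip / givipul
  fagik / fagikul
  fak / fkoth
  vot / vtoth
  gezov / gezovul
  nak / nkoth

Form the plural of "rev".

fak and fagik both end in -k yet inflect differently (fkoth, fagikul), so the final letter is not what conditions the rule; the number of vowels is.
"rev" has 1 vowel. The stems with 1 vowel (fak → fkoth, nak → nkoth, vot → vtoth) delete the last vowel and add -oth.
So rev → rvoth.

rvoth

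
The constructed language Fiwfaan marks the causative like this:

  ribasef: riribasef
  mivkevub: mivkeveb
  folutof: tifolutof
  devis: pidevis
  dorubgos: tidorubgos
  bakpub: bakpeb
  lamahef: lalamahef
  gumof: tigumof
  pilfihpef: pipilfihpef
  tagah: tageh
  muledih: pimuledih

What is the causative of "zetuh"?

folutof and ribasef both end in -f yet inflect differently (tifolutof, riribasef), so the final letter is not what conditions the rule; the last vowel is.
"zetuh" has last vowel 'u'. The stems whose last vowel is 'u' (bakpub → bakpeb, mivkevub → mivkeveb) change the last vowel to 'e'.
So zetuh → zeteh.

zeteh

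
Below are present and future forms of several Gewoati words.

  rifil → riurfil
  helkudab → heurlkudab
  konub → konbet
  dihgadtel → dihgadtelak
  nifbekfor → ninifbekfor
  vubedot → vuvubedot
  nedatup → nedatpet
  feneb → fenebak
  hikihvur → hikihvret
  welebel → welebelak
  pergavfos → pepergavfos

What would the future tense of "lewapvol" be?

lelewapvol

"lewapvol" has last vowel 'o'. The stems whose last vowel is 'o' (nifbekfor → ninifbekfor, vubedot → vuvubedot, pergavfos → pepergavfos) repeat the first consonant+vowel as a prefix.
So lewapvol → lelewapvol.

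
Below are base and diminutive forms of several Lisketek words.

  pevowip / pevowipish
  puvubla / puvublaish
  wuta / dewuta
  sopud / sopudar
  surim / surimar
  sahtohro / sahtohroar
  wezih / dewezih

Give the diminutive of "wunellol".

"wunellol" begins with w-. The stems beginning with w- (wuta → dewuta, wezih → dewezih) add the prefix de-.
The other patterns: stems beginning with p- add -ish; stems beginning with s- add -ar.
So wunellol → dewunellol.

dewunellol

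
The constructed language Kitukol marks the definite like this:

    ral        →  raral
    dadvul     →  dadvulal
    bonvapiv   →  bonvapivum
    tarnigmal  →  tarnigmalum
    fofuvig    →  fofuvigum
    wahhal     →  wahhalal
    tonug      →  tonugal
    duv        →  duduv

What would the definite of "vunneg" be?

vunnegal

"vunneg" has 2 vowels. The stems with 2 vowels (tonug → tonugal, wahhal → wahhalal, dadvul → dadvulal) add -al.
The other patterns: stems with 1 vowel repeat the first consonant+vowel as a prefix; stems with 3 vowels add -um.
So vunneg → vunnegal.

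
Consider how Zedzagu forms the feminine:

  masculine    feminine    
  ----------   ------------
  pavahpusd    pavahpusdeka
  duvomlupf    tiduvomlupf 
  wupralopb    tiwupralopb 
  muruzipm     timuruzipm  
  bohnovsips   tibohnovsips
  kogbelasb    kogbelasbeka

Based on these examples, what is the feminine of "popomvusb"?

popomvusbeka

"popomvusb" has second-to-last letter 's'. The stems whose second-to-last letter is 's' (pavahpusd → pavahpusdeka, kogbelasb → kogbelasbeka) add -eka.
So popomvusb → popomvusbeka.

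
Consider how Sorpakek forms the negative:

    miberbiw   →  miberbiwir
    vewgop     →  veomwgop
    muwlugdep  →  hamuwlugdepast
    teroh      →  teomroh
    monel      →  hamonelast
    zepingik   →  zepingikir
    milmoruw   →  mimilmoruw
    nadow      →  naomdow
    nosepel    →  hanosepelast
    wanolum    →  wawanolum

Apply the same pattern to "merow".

meomrow

miberbiw and milmoruw both end in -w yet inflect differently (miberbiwir, mimilmoruw), so the final letter is not what conditions the rule; the last vowel is.
"merow" has last vowel 'o'. The stems whose last vowel is 'o' (teroh → teomroh, vewgop → veomwgop, nadow → naomdow) insert -om- after the first vowel.
So merow → meomrow.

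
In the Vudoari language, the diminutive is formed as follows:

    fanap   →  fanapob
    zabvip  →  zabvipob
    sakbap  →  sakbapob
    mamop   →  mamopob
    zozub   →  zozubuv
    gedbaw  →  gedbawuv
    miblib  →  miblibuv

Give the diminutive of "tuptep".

tuptepob

fanap and gedbaw both have last vowel 'a' yet inflect differently (fanapob, gedbawuv), so the last vowel is not what conditions the rule; the final letter is.
"tuptep" ends in -p. The stems ending in -p (fanap → fanapob, zabvip → zabvipob, sakbap → sakbapob) add -ob.
So tuptep → tuptepob.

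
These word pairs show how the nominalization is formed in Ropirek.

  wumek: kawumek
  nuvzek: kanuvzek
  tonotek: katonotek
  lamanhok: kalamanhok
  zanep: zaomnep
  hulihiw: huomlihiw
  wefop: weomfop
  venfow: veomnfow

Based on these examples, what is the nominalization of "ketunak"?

wumek and zanep both have last vowel 'e' yet inflect differently (kawumek, zaomnep), so the last vowel is not what conditions the rule; the final letter is.
"ketunak" ends in -k. The stems ending in -k (wumek → kawumek, nuvzek → kanuvzek, tonotek → katonotek) add the prefix ka-.
The other pattern: stems ending in -p or -w insert -om- after the first vowel.
So ketunak → kaketunak.

kaketunak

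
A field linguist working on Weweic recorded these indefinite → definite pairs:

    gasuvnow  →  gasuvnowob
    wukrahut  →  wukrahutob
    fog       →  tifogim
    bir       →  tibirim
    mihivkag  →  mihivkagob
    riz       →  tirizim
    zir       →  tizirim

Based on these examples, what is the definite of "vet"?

tivetim

mihivkag and fog both end in -g yet inflect differently (mihivkagob, tifogim), so the final letter is not what conditions the rule; the number of vowels is.
"vet" has 1 vowel. The stems with 1 vowel (fog → tifogim, zir → tizirim, bir → tibirim) add ti- … -im around the stem.
So vet → tivetim.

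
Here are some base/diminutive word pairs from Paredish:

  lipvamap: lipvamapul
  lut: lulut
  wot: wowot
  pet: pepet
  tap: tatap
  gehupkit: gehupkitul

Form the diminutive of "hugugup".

hugugupul

gehupkit and wot both end in -t yet inflect differently (gehupkitul, wowot), so the final letter is not what conditions the rule; the number of vowels is.
"hugugup" has 3 vowels. The stems with 3 vowels (lipvamap → lipvamapul, gehupkit → gehupkitul) add -ul.
So hugugup → hugugupul.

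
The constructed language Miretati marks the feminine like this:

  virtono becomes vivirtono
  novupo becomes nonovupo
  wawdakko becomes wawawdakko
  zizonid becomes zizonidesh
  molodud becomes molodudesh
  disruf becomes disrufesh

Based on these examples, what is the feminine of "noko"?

virtono and zizonid both have 3 vowels yet inflect differently (vivirtono, zizonidesh), so the number of vowels is not what conditions the rule; the final letter is.
"noko" ends in -o. The stems ending in -o (virtono → vivirtono, novupo → nonovupo, wawdakko → wawawdakko) repeat the first consonant+vowel as a prefix.
So noko → nonoko.

nonoko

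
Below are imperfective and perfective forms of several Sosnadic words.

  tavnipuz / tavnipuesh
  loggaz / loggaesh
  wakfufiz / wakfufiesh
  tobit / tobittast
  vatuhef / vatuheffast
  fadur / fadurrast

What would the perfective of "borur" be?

wakfufiz and tobit both have last vowel 'i' yet inflect differently (wakfufiesh, tobittast), so the last vowel is not what conditions the rule; the final letter is.
"borur" ends in -r. The one such stem in the data (fadur → fadurrast) doubles the final consonant and adds -ast (as do tobit, vatuhef), so the same rule applies.
The other pattern: stems ending in -z drop the final letter and add -esh.
So borur → borurrast.

borurrast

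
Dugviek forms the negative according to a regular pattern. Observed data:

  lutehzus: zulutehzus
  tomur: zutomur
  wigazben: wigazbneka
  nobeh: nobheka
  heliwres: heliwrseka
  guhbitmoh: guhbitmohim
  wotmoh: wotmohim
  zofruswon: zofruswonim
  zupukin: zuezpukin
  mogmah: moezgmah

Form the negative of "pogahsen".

pogahsneka

lutehzus and heliwres both end in -s yet inflect differently (zulutehzus, heliwrseka), so the final letter is not what conditions the rule; the last vowel is.
"pogahsen" has last vowel 'e'. The stems whose last vowel is 'e' (wigazben → wigazbneka, nobeh → nobheka, heliwres → heliwrseka) delete the last vowel and add -eka.
The other patterns: stems whose last vowel is 'u' add the prefix zu-; stems whose last vowel is 'o' add -im; stems whose last vowel is 'a' or 'i' insert -ez- after the first vowel.
So pogahsen → pogahsneka.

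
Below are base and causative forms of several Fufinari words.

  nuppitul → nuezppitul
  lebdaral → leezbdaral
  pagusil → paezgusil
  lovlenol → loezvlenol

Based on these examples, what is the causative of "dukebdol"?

Every pair shown (nuppitul → nuezppitul, lebdaral → leezbdaral, pagusil → paezgusil, …) follows the same rule: insert -ez- after the first vowel.
So dukebdol → duezkebdol.

duezkebdol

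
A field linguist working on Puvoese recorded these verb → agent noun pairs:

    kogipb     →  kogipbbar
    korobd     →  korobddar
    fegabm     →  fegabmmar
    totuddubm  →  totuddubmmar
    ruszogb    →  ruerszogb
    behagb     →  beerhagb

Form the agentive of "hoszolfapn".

"hoszolfapn" has second-to-last letter 'p'. The one such stem in the data (kogipb → kogipbbar) doubles the final consonant and adds -ar (as do korobd, fegabm), so the same rule applies.
So hoszolfapn → hoszolfapnnar.

hoszolfapnnar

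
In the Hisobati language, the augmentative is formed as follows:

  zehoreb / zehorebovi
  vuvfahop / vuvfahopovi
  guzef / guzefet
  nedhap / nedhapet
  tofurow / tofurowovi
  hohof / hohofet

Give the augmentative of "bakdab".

vuvfahop and nedhap both end in -p yet inflect differently (vuvfahopovi, nedhapet), so the final letter is not what conditions the rule; the number of vowels is.
"bakdab" has 2 vowels. The stems with 2 vowels (hohof → hohofet, nedhap → nedhapet, guzef → guzefet) add -et.
The other pattern: stems with 3 vowels add -ovi.
So bakdab → bakdabet.

bakdabet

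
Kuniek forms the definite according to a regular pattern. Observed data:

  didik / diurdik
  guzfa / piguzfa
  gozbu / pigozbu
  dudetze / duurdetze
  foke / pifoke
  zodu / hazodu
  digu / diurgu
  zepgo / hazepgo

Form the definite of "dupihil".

duurpihil

"dupihil" begins with d-. The stems beginning with d- (digu → diurgu, dudetze → duurdetze, didik → diurdik) insert -ur- after the first vowel.
So dupihil → duurpihil.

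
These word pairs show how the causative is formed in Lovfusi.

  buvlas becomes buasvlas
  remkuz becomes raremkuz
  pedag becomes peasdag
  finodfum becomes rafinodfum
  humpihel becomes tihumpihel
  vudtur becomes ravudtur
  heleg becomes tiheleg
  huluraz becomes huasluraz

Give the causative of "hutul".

pedag and heleg both end in -g yet inflect differently (peasdag, tiheleg), so the final letter is not what conditions the rule; the last vowel is.
"hutul" has last vowel 'u'. The stems whose last vowel is 'u' (vudtur → ravudtur, finodfum → rafinodfum, remkuz → raremkuz) add the prefix ra-.
The other patterns: stems whose last vowel is 'a' insert -as- after the first vowel; stems whose last vowel is 'e' add the prefix ti-.
So hutul → rahutul.

rahutul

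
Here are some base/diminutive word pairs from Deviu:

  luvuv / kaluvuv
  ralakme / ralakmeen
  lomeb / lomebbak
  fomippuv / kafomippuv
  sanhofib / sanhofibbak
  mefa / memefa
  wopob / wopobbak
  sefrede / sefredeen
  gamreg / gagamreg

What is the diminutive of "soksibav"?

"soksibav" ends in -v. The stems ending in -v (luvuv → kaluvuv, fomippuv → kafomippuv) add the prefix ka-.
The other patterns: stems ending in -b double the final consonant and add -ak; stems ending in -e add -en; stems ending in -a or -g repeat the first consonant+vowel as a prefix.
So soksibav → kasoksibav.

kasoksibav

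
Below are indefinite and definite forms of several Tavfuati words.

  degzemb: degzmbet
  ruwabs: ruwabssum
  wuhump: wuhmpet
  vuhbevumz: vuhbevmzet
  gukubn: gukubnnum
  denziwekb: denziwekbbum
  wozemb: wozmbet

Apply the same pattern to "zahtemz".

zahtmzet

"zahtemz" has second-to-last letter 'm'. The stems whose second-to-last letter is 'm' (wozemb → wozmbet, wuhump → wuhmpet, vuhbevumz → vuhbevmzet) delete the last vowel and add -et.
So zahtemz → zahtmzet.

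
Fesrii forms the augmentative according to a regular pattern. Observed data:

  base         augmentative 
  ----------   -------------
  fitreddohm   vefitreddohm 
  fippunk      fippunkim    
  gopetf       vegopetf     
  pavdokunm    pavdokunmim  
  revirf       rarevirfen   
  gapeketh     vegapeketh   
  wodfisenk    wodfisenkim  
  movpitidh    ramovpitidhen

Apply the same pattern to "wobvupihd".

vewobvupihd

revirf and gopetf both end in -f yet inflect differently (rarevirfen, vegopetf), so the final letter is not what conditions the rule; the second-to-last letter is.
"wobvupihd" has second-to-last letter 'h'. The one such stem in the data (fitreddohm → vefitreddohm) adds the prefix ve-, so the same rule applies.
The other patterns: stems whose second-to-last letter is 'n' add -im; stems whose second-to-last letter is 'd' or 'r' add ra- … -en around the stem.
So wobvupihd → vewobvupihd.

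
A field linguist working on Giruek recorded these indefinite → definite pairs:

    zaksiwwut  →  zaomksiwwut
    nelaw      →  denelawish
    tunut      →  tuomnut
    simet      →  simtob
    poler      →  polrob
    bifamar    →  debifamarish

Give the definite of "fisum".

fiomsum

"fisum" has last vowel 'u'. The stems whose last vowel is 'u' (tunut → tuomnut, zaksiwwut → zaomksiwwut) insert -om- after the first vowel.
The other patterns: stems whose last vowel is 'a' add de- … -ish around the stem; stems whose last vowel is 'e' delete the last vowel and add -ob.
So fisum → fiomsum.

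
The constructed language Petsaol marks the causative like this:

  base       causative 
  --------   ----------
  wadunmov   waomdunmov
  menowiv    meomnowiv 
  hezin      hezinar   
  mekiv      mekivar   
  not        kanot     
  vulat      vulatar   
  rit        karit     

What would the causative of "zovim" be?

not and vulat both end in -t yet inflect differently (kanot, vulatar), so the final letter is not what conditions the rule; the number of vowels is.
"zovim" has 2 vowels. The stems with 2 vowels (vulat → vulatar, hezin → hezinar, mekiv → mekivar) add -ar.
So zovim → zovimar.

zovimar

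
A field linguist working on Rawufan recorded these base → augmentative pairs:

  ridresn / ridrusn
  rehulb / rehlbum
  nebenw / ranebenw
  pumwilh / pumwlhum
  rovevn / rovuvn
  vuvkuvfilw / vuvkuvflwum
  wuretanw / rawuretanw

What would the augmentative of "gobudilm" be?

gobudlmum

"gobudilm" has second-to-last letter 'l'. The stems whose second-to-last letter is 'l' (rehulb → rehlbum, pumwilh → pumwlhum, vuvkuvfilw → vuvkuvflwum) delete the last vowel and add -um.
The other patterns: stems whose second-to-last letter is 's' or 'v' change the last vowel to 'u'; stems whose second-to-last letter is 'n' add the prefix ra-.
So gobudilm → gobudlmum.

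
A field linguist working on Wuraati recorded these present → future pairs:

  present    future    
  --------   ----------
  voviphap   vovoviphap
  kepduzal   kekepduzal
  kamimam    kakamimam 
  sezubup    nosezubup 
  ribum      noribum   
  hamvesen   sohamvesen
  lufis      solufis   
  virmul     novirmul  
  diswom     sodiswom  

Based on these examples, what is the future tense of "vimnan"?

ribum and kamimam both end in -m yet inflect differently (noribum, kakamimam), so the final letter is not what conditions the rule; the last vowel is.
"vimnan" has last vowel 'a'. The stems whose last vowel is 'a' (kamimam → kakamimam, kepduzal → kekepduzal, voviphap → vovoviphap) repeat the first consonant+vowel as a prefix.
So vimnan → vivimnan.

vivimnan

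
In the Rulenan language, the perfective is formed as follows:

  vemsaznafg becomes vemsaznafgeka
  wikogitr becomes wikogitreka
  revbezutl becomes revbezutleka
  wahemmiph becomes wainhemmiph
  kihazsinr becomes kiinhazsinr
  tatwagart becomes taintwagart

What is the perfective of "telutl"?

telutleka

"telutl" has second-to-last letter 't'. The stems whose second-to-last letter is 't' (wikogitr → wikogitreka, revbezutl → revbezutleka) add -eka.
So telutl → telutleka.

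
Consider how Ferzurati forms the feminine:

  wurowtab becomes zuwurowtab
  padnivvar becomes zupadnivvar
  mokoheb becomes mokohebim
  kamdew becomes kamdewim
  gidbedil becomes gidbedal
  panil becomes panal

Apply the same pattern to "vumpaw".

wurowtab and mokoheb both end in -b yet inflect differently (zuwurowtab, mokohebim), so the final letter is not what conditions the rule; the last vowel is.
"vumpaw" has last vowel 'a'. The stems whose last vowel is 'a' (wurowtab → zuwurowtab, padnivvar → zupadnivvar) add the prefix zu-.
The other patterns: stems whose last vowel is 'e' add -im; stems whose last vowel is 'i' change the last vowel to 'a'.
So vumpaw → zuvumpaw.

zuvumpaw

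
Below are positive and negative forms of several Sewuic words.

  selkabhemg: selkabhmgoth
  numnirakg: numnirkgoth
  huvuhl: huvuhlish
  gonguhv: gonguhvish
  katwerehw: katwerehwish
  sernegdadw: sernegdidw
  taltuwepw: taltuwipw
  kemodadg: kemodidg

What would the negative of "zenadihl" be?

katwerehw and sernegdadw both end in -w yet inflect differently (katwerehwish, sernegdidw), so the final letter is not what conditions the rule; the second-to-last letter is.
"zenadihl" has second-to-last letter 'h'. The stems whose second-to-last letter is 'h' (huvuhl → huvuhlish, gonguhv → gonguhvish, katwerehw → katwerehwish) add -ish.
So zenadihl → zenadihlish.

zenadihlish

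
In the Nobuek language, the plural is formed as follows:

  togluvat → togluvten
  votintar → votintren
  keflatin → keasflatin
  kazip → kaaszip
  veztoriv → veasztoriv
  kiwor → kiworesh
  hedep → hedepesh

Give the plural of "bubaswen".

bubaswenesh

votintar and kiwor both end in -r yet inflect differently (votintren, kiworesh), so the final letter is not what conditions the rule; the last vowel is.
"bubaswen" has last vowel 'e'. The one such stem in the data (hedep → hedepesh) adds -esh, so the same rule applies.
The other patterns: stems whose last vowel is 'a' delete the last vowel and add -en; stems whose last vowel is 'i' insert -as- after the first vowel.
So bubaswen → bubaswenesh.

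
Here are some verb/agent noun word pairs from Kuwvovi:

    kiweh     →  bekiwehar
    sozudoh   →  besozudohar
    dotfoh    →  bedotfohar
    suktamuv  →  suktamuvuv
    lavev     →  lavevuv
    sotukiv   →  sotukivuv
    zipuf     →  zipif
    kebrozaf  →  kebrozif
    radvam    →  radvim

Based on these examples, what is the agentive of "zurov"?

zurovuv

kiweh and lavev both have last vowel 'e' yet inflect differently (bekiwehar, lavevuv), so the last vowel is not what conditions the rule; the final letter is.
"zurov" ends in -v. The stems ending in -v (suktamuv → suktamuvuv, lavev → lavevuv, sotukiv → sotukivuv) add -uv.
The other patterns: stems ending in -h add be- … -ar around the stem; stems ending in -f or -m change the last vowel to 'i'.
So zurov → zurovuv.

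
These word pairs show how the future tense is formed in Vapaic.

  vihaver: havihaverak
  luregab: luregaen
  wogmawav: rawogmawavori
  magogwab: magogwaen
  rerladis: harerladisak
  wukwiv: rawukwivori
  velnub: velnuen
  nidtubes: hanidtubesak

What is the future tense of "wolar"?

magogwab and wogmawav both have last vowel 'a' yet inflect differently (magogwaen, rawogmawavori), so the last vowel is not what conditions the rule; the final letter is.
"wolar" ends in -r. The one such stem in the data (vihaver → havihaverak) adds ha- … -ak around the stem, so the same rule applies.
So wolar → hawolarak.

hawolarak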